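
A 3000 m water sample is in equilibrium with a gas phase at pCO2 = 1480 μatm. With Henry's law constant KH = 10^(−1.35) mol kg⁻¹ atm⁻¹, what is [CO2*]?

[CO2*] = 66.1 μmol/kg

KH = 10^(−1.35) = 4.467×10^-2 mol kg⁻¹ atm⁻¹
[CO2*] = KH · pCO2 = 4.467×10^-2 × 1480×10^-6 atm = 6.61×10^-5 mol/kg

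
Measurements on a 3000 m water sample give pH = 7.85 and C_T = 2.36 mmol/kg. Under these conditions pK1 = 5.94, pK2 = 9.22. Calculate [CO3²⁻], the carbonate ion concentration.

[CO3²⁻] = 0.0954 mmol/kg

α₂ = 1 / (1 + [H⁺]/K2 + [H⁺]²/(K1K2)) = 1 / (1 + 10^+1.37 + 10^-0.54)
   = 1 / (1 + 23.442 + 0.28840) = 1/24.731 = 0.04044
[CO3²⁻] = α₂ × DIC = 0.04044 × 2.36 = 0.0954 mmol/kg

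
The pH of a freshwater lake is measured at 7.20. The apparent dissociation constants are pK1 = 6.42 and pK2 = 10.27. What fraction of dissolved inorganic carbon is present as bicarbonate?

α₁ = 1 / (1 + [H⁺]/K1 + K2/[H⁺]) = 1 / (1 + 10^-0.78 + 10^-3.07)
   = 1 / (1 + 0.16596 + 0.00085114) = 1/1.1668 = 0.8570

α₁ = 0.857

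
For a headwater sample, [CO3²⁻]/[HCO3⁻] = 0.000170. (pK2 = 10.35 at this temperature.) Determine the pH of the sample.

pH = 6.58

From K2 = [H⁺][CO3²⁻]/[HCO3⁻]:  pH = pK2 + log₁₀([CO3²⁻]/[HCO3⁻])
log₁₀(0.000170) = -3.770
pH = 10.35 + (-3.770) = 6.58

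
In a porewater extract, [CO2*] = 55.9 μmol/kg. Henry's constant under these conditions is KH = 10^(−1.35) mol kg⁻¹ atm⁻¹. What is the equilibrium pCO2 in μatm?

pCO2 = 1250 μatm

KH = 10^(−1.35) = 4.467×10^-2 mol kg⁻¹ atm⁻¹
pCO2 = [CO2*]/KH = 55.9×10^-6 / 4.467×10^-2 = 1.25×10^-3 atm = 1250 μatm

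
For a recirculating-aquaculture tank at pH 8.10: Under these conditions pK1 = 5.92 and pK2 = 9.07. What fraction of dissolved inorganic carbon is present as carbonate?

α₂ = 0.0962

α₂ = 1 / (1 + [H⁺]/K2 + [H⁺]²/(K1K2)) = 1 / (1 + 10^+0.97 + 10^-1.21)
   = 1 / (1 + 9.3325 + 0.061660) = 1/10.394 = 0.09621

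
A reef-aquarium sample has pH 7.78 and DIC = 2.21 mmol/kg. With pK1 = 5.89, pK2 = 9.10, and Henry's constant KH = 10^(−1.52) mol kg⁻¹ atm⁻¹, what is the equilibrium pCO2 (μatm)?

pCO2 = 889 μatm

α₀ = 1 / (1 + K1/[H⁺] + K1K2/[H⁺]²) = 1 / (1 + 10^+1.89 + 10^+0.57)
   = 1 / (1 + 77.625 + 3.7154) = 1/82.340 = 0.01214
[CO2*] = α₀ × DIC = 0.01214 × 2.21 = 0.02684 mmol/kg
pCO2 = [CO2*]/KH = 2.684×10^-5 / 3.020×10^-2 = 889 μatm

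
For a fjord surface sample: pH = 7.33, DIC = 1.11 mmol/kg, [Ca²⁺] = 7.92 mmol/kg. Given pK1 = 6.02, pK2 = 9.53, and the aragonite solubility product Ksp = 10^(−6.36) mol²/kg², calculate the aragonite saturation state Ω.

Ω = 0.120

α₂ = 1 / (1 + [H⁺]/K2 + [H⁺]²/(K1K2)) = 1 / (1 + 10^+2.20 + 10^+0.89)
   = 1 / (1 + 158.49 + 7.7625) = 1/167.25 = 0.005979
[CO3²⁻] = α₂ × DIC = 0.005979 × 1.11 = 0.006637 mmol/kg = 6.637 μmol/kg
Ksp = 10^(−6.36) = 4.365×10^-7
Ω = [Ca²⁺][CO3²⁻]/Ksp = (7.92×10^-3)(6.637×10^-6) / 4.365×10^-7 = 0.120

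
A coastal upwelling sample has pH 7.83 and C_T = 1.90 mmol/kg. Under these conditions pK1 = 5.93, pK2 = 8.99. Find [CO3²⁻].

[CO3²⁻] = 0.122 mmol/kg

α₂ = 1 / (1 + [H⁺]/K2 + [H⁺]²/(K1K2)) = 1 / (1 + 10^+1.16 + 10^-0.74)
   = 1 / (1 + 14.454 + 0.18197) = 1/15.636 = 0.06395
[CO3²⁻] = α₂ × DIC = 0.06395 × 1.90 = 0.122 mmol/kg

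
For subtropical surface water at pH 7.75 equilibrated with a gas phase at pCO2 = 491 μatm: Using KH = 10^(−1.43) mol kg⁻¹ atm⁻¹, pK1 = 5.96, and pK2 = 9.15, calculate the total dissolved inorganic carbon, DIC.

DIC = 1.19 mmol/kg

[CO2*] = KH · pCO2 = 10^(−1.43) × 491×10^-6 = 1.824×10^-5 mol/kg
α₀ = 1/(1 + K1/[H⁺] + K1K2/[H⁺]²) = 1/(1 + 10^+1.79 + 10^+0.39) = 0.01536
DIC = [CO2*]/α₀ = 1.824×10^-5 / 0.01536 = 1.19 mmol/kg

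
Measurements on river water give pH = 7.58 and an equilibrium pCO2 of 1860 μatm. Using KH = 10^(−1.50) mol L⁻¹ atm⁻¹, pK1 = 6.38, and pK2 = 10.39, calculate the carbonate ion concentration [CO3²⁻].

[CO3²⁻] = 1.44 μmol/L

[CO2*] = KH · pCO2 = 10^(−1.50) × 1860×10^-6 = 5.882×10^-5 mol/L
α₀ = 1/(1 + K1/[H⁺] + K1K2/[H⁺]²) = 1/(1 + 10^+1.20 + 10^-1.61) = 0.05926
DIC = [CO2*]/α₀ = 5.882×10^-5 / 0.05926 = 0.9925 mmol/L
[CO3²⁻] = α₂·DIC; α₂ = 0.001455, so [CO3²⁻] = 0.001455 × 0.9925 = 0.00144 mmol/L = 1.44 μmol/L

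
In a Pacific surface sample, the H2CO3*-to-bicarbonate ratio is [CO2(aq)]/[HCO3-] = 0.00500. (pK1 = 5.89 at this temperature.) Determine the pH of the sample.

From K1 = [H⁺][HCO3-]/[CO2(aq)]:  pH = pK1 − log₁₀([CO2(aq)]/[HCO3-])
log₁₀(0.00500) = -2.301
pH = 5.89 − (-2.301) = 8.19

pH = 8.19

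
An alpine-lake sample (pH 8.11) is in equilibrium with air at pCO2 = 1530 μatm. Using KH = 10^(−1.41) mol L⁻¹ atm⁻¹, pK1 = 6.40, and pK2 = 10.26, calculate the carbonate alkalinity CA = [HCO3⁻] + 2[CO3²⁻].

[CO2*] = KH · pCO2 = 10^(−1.41) × 1530×10^-6 = 5.952×10^-5 mol/L
α₀ = 1/(1 + K1/[H⁺] + K1K2/[H⁺]²) = 1/(1 + 10^+1.71 + 10^-0.44) = 0.01899
DIC = [CO2*]/α₀ = 5.952×10^-5 / 0.01899 = 3.134 mmol/L
CA = (α₁ + 2α₂)·DIC = (0.9741 + 2×0.006896) × 3.134 = 3.10 mmol/L

CA = 3.10 mmol/L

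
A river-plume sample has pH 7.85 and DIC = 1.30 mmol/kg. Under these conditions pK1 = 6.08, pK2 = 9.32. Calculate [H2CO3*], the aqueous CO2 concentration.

[CO2*] = 0.0210 mmol/kg

α₀ = 1 / (1 + K1/[H⁺] + K1K2/[H⁺]²) = 1 / (1 + 10^+1.77 + 10^+0.30)
   = 1 / (1 + 58.884 + 1.9953) = 1/61.880 = 0.01616
[CO2*] = α₀ × DIC = 0.01616 × 1.30 = 0.0210 mmol/kg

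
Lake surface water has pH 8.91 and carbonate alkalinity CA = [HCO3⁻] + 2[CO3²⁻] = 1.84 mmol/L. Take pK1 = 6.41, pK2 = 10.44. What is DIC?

CA = [HCO3⁻] + 2[CO3²⁻] = (α₁ + 2α₂)·DIC
At pH 8.91: [H⁺]/K1 = 10^-2.50 = 0.0031623, K2/[H⁺] = 10^-1.53 = 0.029512
α₁ = 1/(1 + 0.0031623 + 0.029512) = 1/1.0327 = 0.9684; α₂ = α₁·K2/[H⁺] = 0.02858
α₁ + 2α₂ = 1.0255
DIC = CA / (α₁ + 2α₂) = 1.84 / 1.0255 = 1.79 mmol/L

DIC = 1.79 mmol/L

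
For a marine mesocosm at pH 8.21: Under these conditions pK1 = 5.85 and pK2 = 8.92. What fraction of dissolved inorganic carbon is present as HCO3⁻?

α₁ = 0.834

α₁ = 1 / (1 + [H⁺]/K1 + K2/[H⁺]) = 1 / (1 + 10^-2.36 + 10^-0.71)
   = 1 / (1 + 0.0043652 + 0.19498) = 1/1.1993 = 0.8338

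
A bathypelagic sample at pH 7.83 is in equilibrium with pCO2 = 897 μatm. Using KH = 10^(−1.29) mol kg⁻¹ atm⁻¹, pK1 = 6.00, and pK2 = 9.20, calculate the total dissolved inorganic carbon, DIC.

[CO2*] = KH · pCO2 = 10^(−1.29) × 897×10^-6 = 4.600×10^-5 mol/kg
α₀ = 1/(1 + K1/[H⁺] + K1K2/[H⁺]²) = 1/(1 + 10^+1.83 + 10^+0.46) = 0.01399
DIC = [CO2*]/α₀ = 4.600×10^-5 / 0.01399 = 3.29 mmol/kg

DIC = 3.29 mmol/kg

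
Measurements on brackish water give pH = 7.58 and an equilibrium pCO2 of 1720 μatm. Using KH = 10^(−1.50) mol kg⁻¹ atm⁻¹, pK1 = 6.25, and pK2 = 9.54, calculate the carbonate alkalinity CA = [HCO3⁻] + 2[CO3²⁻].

CA = 1.19 mmol/kg

[CO2*] = KH · pCO2 = 10^(−1.50) × 1720×10^-6 = 5.439×10^-5 mol/kg
α₀ = 1/(1 + K1/[H⁺] + K1K2/[H⁺]²) = 1/(1 + 10^+1.33 + 10^-0.63) = 0.04422
DIC = [CO2*]/α₀ = 5.439×10^-5 / 0.04422 = 1.230 mmol/kg
CA = (α₁ + 2α₂)·DIC = (0.9454 + 2×0.01037) × 1.230 = 1.19 mmol/kg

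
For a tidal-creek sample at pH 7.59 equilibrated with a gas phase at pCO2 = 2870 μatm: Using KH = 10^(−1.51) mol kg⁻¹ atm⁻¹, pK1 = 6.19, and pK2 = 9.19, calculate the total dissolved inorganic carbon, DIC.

DIC = 2.37 mmol/kg

[CO2*] = KH · pCO2 = 10^(−1.51) × 2870×10^-6 = 8.869×10^-5 mol/kg
α₀ = 1/(1 + K1/[H⁺] + K1K2/[H⁺]²) = 1/(1 + 10^+1.40 + 10^-0.20) = 0.03738
DIC = [CO2*]/α₀ = 8.869×10^-5 / 0.03738 = 2.37 mmol/kg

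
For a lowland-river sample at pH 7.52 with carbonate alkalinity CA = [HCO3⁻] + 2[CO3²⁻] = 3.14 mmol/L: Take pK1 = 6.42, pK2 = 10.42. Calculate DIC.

DIC = 3.38 mmol/L

CA = [HCO3⁻] + 2[CO3²⁻] = (α₁ + 2α₂)·DIC
At pH 7.52: [H⁺]/K1 = 10^-1.10 = 0.079433, K2/[H⁺] = 10^-2.90 = 0.0012589
α₁ = 1/(1 + 0.079433 + 0.0012589) = 1/1.0807 = 0.9253; α₂ = α₁·K2/[H⁺] = 0.001165
α₁ + 2α₂ = 0.9277
DIC = CA / (α₁ + 2α₂) = 3.14 / 0.9277 = 3.38 mmol/L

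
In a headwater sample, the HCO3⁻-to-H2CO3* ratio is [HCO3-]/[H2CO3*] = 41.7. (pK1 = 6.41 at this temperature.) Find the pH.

pH = 8.03

From K1 = [H⁺][HCO3-]/[H2CO3*]:  pH = pK1 + log₁₀([HCO3-]/[H2CO3*])
log₁₀(41.7) = +1.620
pH = 6.41 + (+1.620) = 8.03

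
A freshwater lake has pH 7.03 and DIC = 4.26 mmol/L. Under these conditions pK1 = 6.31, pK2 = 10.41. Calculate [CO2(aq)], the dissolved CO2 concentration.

α₀ = 1 / (1 + K1/[H⁺] + K1K2/[H⁺]²) = 1 / (1 + 10^+0.72 + 10^-2.66)
   = 1 / (1 + 5.2481 + 0.0021878) = 1/6.2503 = 0.1600
[CO2*] = α₀ × DIC = 0.1600 × 4.26 = 0.682 mmol/L

[CO2*] = 0.682 mmol/L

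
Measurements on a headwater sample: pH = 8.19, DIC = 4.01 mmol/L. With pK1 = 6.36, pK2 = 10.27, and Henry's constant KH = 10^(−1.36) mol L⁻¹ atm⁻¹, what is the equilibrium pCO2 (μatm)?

α₀ = 1 / (1 + K1/[H⁺] + K1K2/[H⁺]²) = 1 / (1 + 10^+1.83 + 10^-0.25)
   = 1 / (1 + 67.608 + 0.56234) = 1/69.171 = 0.01446
[CO2*] = α₀ × DIC = 0.01446 × 4.01 = 0.05797 mmol/L
pCO2 = [CO2*]/KH = 5.797×10^-5 / 4.365×10^-2 = 1330 μatm

pCO2 = 1330 μatm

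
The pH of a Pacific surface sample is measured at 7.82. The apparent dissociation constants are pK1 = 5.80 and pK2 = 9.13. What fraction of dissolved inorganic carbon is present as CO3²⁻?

α₂ = 1 / (1 + [H⁺]/K2 + [H⁺]²/(K1K2)) = 1 / (1 + 10^+1.31 + 10^-0.71)
   = 1 / (1 + 20.417 + 0.19498) = 1/21.612 = 0.04627

α₂ = 0.0463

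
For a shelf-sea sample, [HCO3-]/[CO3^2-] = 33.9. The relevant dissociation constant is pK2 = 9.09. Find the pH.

pH = 7.56

From K2 = [H⁺][CO3^2-]/[HCO3-]:  pH = pK2 − log₁₀([HCO3-]/[CO3^2-])
log₁₀(33.9) = +1.530
pH = 9.09 − (+1.530) = 7.56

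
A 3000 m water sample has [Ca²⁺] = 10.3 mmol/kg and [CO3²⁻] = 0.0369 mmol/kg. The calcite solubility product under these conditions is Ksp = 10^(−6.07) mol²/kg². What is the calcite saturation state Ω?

Ksp = 10^(−6.07) = 8.511×10^-7
Ω = [Ca²⁺][CO3²⁻]/Ksp = (10.3×10^-3)(0.0369×10^-3) / 8.511×10^-7 = 0.447

Ω = 0.447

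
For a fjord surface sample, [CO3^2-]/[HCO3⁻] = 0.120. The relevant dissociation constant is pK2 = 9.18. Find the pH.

pH = 8.26

From K2 = [H⁺][CO3^2-]/[HCO3⁻]:  pH = pK2 + log₁₀([CO3^2-]/[HCO3⁻])
log₁₀(0.120) = -0.921
pH = 9.18 + (-0.921) = 8.26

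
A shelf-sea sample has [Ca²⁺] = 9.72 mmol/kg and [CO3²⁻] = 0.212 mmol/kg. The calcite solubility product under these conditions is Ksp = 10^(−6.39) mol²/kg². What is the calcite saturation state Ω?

Ω = 5.06

Ksp = 10^(−6.39) = 4.074×10^-7
Ω = [Ca²⁺][CO3²⁻]/Ksp = (9.72×10^-3)(0.212×10^-3) / 4.074×10^-7 = 5.06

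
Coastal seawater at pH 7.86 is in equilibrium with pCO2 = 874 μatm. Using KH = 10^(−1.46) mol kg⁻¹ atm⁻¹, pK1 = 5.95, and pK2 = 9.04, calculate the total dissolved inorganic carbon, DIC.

[CO2*] = KH · pCO2 = 10^(−1.46) × 874×10^-6 = 3.030×10^-5 mol/kg
α₀ = 1/(1 + K1/[H⁺] + K1K2/[H⁺]²) = 1/(1 + 10^+1.91 + 10^+0.73) = 0.01141
DIC = [CO2*]/α₀ = 3.030×10^-5 / 0.01141 = 2.66 mmol/kg

DIC = 2.66 mmol/kg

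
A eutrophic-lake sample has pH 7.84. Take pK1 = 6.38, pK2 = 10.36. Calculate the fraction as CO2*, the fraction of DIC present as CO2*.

α₀ = 0.0334

α₀ = 1 / (1 + K1/[H⁺] + K1K2/[H⁺]²) = 1 / (1 + 10^+1.46 + 10^-1.06)
   = 1 / (1 + 28.840 + 0.087096) = 1/29.927 = 0.03341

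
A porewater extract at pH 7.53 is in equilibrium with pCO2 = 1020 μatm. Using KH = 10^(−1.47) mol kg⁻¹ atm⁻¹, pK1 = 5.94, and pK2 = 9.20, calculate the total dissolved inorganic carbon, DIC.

[CO2*] = KH · pCO2 = 10^(−1.47) × 1020×10^-6 = 3.456×10^-5 mol/kg
α₀ = 1/(1 + K1/[H⁺] + K1K2/[H⁺]²) = 1/(1 + 10^+1.59 + 10^-0.08) = 0.02455
DIC = [CO2*]/α₀ = 3.456×10^-5 / 0.02455 = 1.41 mmol/kg

DIC = 1.41 mmol/kg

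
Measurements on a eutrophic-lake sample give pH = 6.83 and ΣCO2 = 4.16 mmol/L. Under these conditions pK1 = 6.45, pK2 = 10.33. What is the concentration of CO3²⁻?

[CO3²⁻] = 0.928 μmol/L

α₂ = 1 / (1 + [H⁺]/K2 + [H⁺]²/(K1K2)) = 1 / (1 + 10^+3.50 + 10^+3.12)
   = 1 / (1 + 3162.3 + 1318.3) = 1/4481.5 = 0.0002231
[CO3²⁻] = α₂ × DIC = 0.0002231 × 4.16 = 0.000928 mmol/L = 0.928 μmol/L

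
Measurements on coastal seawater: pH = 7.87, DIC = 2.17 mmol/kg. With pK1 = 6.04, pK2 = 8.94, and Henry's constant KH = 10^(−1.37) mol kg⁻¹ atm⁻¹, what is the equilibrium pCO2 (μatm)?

α₀ = 1 / (1 + K1/[H⁺] + K1K2/[H⁺]²) = 1 / (1 + 10^+1.83 + 10^+0.76)
   = 1 / (1 + 67.608 + 5.7544) = 1/74.363 = 0.01345
[CO2*] = α₀ × DIC = 0.01345 × 2.17 = 0.02918 mmol/kg
pCO2 = [CO2*]/KH = 2.918×10^-5 / 4.266×10^-2 = 684 μatm

pCO2 = 684 μatm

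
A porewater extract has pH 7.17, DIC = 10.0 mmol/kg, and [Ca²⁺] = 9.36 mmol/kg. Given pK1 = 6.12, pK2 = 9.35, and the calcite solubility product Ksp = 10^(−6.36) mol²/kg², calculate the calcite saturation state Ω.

α₂ = 1 / (1 + [H⁺]/K2 + [H⁺]²/(K1K2)) = 1 / (1 + 10^+2.18 + 10^+1.13)
   = 1 / (1 + 151.36 + 13.490) = 1/165.85 = 0.006030
[CO3²⁻] = α₂ × DIC = 0.006030 × 10.0 = 0.06030 mmol/kg
Ksp = 10^(−6.36) = 4.365×10^-7
Ω = [Ca²⁺][CO3²⁻]/Ksp = (9.36×10^-3)(6.030×10^-5) / 4.365×10^-7 = 1.29

Ω = 1.29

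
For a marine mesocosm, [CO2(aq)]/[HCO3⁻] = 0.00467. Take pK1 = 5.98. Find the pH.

pH = 8.31

From K1 = [H⁺][HCO3⁻]/[CO2(aq)]:  pH = pK1 − log₁₀([CO2(aq)]/[HCO3⁻])
log₁₀(0.00467) = -2.331
pH = 5.98 − (-2.331) = 8.31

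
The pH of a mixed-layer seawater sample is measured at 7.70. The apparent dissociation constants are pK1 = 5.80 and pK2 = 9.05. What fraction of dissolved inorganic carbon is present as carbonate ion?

α₂ = 1 / (1 + [H⁺]/K2 + [H⁺]²/(K1K2)) = 1 / (1 + 10^+1.35 + 10^-0.55)
   = 1 / (1 + 22.387 + 0.28184) = 1/23.669 = 0.04225

α₂ = 0.0422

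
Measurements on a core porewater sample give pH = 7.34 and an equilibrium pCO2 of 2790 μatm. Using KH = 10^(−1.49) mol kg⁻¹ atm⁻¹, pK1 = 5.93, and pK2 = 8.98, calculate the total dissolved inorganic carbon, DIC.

[CO2*] = KH · pCO2 = 10^(−1.49) × 2790×10^-6 = 9.028×10^-5 mol/kg
α₀ = 1/(1 + K1/[H⁺] + K1K2/[H⁺]²) = 1/(1 + 10^+1.41 + 10^-0.23) = 0.03664
DIC = [CO2*]/α₀ = 9.028×10^-5 / 0.03664 = 2.46 mmol/kg

DIC = 2.46 mmol/kg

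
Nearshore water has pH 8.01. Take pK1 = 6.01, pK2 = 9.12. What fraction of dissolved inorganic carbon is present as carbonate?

α₂ = 0.0714

α₂ = 1 / (1 + [H⁺]/K2 + [H⁺]²/(K1K2)) = 1 / (1 + 10^+1.11 + 10^-0.89)
   = 1 / (1 + 12.882 + 0.12882) = 1/14.011 = 0.07137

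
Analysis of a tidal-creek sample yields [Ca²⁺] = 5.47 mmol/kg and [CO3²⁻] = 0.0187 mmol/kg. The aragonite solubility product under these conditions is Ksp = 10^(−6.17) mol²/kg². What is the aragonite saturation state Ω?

Ksp = 10^(−6.17) = 6.761×10^-7
Ω = [Ca²⁺][CO3²⁻]/Ksp = (5.47×10^-3)(0.0187×10^-3) / 6.761×10^-7 = 0.151

Ω = 0.151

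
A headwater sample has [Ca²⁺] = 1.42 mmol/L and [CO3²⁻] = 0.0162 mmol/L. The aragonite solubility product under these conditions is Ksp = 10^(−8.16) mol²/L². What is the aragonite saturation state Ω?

Ksp = 10^(−8.16) = 6.918×10^-9
Ω = [Ca²⁺][CO3²⁻]/Ksp = (1.42×10^-3)(0.0162×10^-3) / 6.918×10^-9 = 3.33

Ω = 3.33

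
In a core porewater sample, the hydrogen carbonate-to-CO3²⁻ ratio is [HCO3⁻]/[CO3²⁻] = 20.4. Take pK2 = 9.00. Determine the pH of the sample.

pH = 7.69

From K2 = [H⁺][CO3²⁻]/[HCO3⁻]:  pH = pK2 − log₁₀([HCO3⁻]/[CO3²⁻])
log₁₀(20.4) = +1.310
pH = 9.00 − (+1.310) = 7.69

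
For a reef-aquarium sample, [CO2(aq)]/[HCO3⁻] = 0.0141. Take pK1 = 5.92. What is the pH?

From K1 = [H⁺][HCO3⁻]/[CO2(aq)]:  pH = pK1 − log₁₀([CO2(aq)]/[HCO3⁻])
log₁₀(0.0141) = -1.851
pH = 5.92 − (-1.851) = 7.77

pH = 7.77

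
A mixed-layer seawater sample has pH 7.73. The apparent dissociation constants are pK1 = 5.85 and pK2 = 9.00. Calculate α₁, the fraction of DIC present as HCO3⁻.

α₁ = 1 / (1 + [H⁺]/K1 + K2/[H⁺]) = 1 / (1 + 10^-1.88 + 10^-1.27)
   = 1 / (1 + 0.013183 + 0.053703) = 1/1.0669 = 0.9373

α₁ = 0.937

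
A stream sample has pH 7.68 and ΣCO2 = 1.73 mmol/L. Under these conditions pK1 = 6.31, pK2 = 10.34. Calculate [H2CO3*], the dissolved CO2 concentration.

α₀ = 1 / (1 + K1/[H⁺] + K1K2/[H⁺]²) = 1 / (1 + 10^+1.37 + 10^-1.29)
   = 1 / (1 + 23.442 + 0.051286) = 1/24.494 = 0.04083
[CO2*] = α₀ × DIC = 0.04083 × 1.73 = 0.0706 mmol/L

[CO2*] = 0.0706 mmol/L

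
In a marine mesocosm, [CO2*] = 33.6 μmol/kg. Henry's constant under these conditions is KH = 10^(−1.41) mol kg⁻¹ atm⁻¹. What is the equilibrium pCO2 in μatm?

pCO2 = 864 μatm

KH = 10^(−1.41) = 3.890×10^-2 mol kg⁻¹ atm⁻¹
pCO2 = [CO2*]/KH = 33.6×10^-6 / 3.890×10^-2 = 8.64×10^-4 atm = 864 μatm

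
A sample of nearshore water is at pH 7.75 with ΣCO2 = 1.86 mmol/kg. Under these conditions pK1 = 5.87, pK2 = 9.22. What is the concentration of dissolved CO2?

α₀ = 1 / (1 + K1/[H⁺] + K1K2/[H⁺]²) = 1 / (1 + 10^+1.88 + 10^+0.41)
   = 1 / (1 + 75.858 + 2.5704) = 1/79.428 = 0.01259
[CO2*] = α₀ × DIC = 0.01259 × 1.86 = 0.0234 mmol/kg

[CO2*] = 0.0234 mmol/kg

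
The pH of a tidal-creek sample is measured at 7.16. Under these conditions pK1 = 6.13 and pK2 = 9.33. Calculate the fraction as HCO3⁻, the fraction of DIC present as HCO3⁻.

α₁ = 0.909

α₁ = 1 / (1 + [H⁺]/K1 + K2/[H⁺]) = 1 / (1 + 10^-1.03 + 10^-2.17)
   = 1 / (1 + 0.093325 + 0.0067608) = 1/1.1001 = 0.9090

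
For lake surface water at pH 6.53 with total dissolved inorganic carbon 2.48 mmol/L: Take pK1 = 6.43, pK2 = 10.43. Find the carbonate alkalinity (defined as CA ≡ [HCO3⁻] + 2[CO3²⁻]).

CA = 1.38 mmol/L

CA = [HCO3⁻] + 2[CO3²⁻] = (α₁ + 2α₂)·DIC
At pH 6.53: [H⁺]/K1 = 10^-0.10 = 0.79433, K2/[H⁺] = 10^-3.90 = 0.00012589
α₁ = 1/(1 + 0.79433 + 0.00012589) = 1/1.7945 = 0.5573; α₂ = α₁·K2/[H⁺] = 7.016×10^-5
α₁ + 2α₂ = 0.5574
CA = 0.5574 × 2.48 = 1.38 mmol/L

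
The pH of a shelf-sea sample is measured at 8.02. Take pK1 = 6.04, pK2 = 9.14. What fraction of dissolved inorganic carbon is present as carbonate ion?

α₂ = 1 / (1 + [H⁺]/K2 + [H⁺]²/(K1K2)) = 1 / (1 + 10^+1.12 + 10^-0.86)
   = 1 / (1 + 13.183 + 0.13804) = 1/14.321 = 0.06983

α₂ = 0.0698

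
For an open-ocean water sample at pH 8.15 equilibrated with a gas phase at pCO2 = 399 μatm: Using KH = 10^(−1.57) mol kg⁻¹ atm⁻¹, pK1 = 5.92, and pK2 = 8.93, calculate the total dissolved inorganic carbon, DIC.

DIC = 2.14 mmol/kg

[CO2*] = KH · pCO2 = 10^(−1.57) × 399×10^-6 = 1.074×10^-5 mol/kg
α₀ = 1/(1 + K1/[H⁺] + K1K2/[H⁺]²) = 1/(1 + 10^+2.23 + 10^+1.45) = 0.005025
DIC = [CO2*]/α₀ = 1.074×10^-5 / 0.005025 = 2.14 mmol/kg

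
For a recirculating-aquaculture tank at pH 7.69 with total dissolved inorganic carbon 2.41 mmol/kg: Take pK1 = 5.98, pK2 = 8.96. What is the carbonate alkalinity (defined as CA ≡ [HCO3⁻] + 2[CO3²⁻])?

CA = 2.49 mmol/kg

CA = [HCO3⁻] + 2[CO3²⁻] = (α₁ + 2α₂)·DIC
At pH 7.69: [H⁺]/K1 = 10^-1.71 = 0.019498, K2/[H⁺] = 10^-1.27 = 0.053703
α₁ = 1/(1 + 0.019498 + 0.053703) = 1/1.0732 = 0.9318; α₂ = α₁·K2/[H⁺] = 0.05004
α₁ + 2α₂ = 1.0319
CA = 1.0319 × 2.41 = 2.49 mmol/kg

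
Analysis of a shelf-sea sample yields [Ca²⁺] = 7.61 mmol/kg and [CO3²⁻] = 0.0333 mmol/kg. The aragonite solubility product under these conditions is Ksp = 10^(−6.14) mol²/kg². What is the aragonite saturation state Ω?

Ω = 0.350

Ksp = 10^(−6.14) = 7.244×10^-7
Ω = [Ca²⁺][CO3²⁻]/Ksp = (7.61×10^-3)(0.0333×10^-3) / 7.244×10^-7 = 0.350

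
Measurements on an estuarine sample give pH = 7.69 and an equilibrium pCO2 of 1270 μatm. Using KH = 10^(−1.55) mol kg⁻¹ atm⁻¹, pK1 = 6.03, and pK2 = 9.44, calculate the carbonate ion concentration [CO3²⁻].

[CO2*] = KH · pCO2 = 10^(−1.55) × 1270×10^-6 = 3.579×10^-5 mol/kg
α₀ = 1/(1 + K1/[H⁺] + K1K2/[H⁺]²) = 1/(1 + 10^+1.66 + 10^-0.09) = 0.02104
DIC = [CO2*]/α₀ = 3.579×10^-5 / 0.02104 = 1.701 mmol/kg
[CO3²⁻] = α₂·DIC; α₂ = 0.01710, so [CO3²⁻] = 0.01710 × 1.701 = 0.0291 mmol/kg

[CO3²⁻] = 0.0291 mmol/kg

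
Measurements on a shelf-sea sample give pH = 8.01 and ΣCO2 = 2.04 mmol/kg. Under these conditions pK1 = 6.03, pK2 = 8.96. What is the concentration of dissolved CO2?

α₀ = 1 / (1 + K1/[H⁺] + K1K2/[H⁺]²) = 1 / (1 + 10^+1.98 + 10^+1.03)
   = 1 / (1 + 95.499 + 10.715) = 1/107.21 = 0.009327
[CO2*] = α₀ × DIC = 0.009327 × 2.04 = 0.0190 mmol/kg = 19.0 μmol/kg

[CO2*] = 19.0 μmol/kg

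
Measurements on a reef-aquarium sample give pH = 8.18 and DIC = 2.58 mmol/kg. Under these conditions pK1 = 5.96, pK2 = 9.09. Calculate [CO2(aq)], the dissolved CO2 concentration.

[CO2*] = 13.8 μmol/kg

α₀ = 1 / (1 + K1/[H⁺] + K1K2/[H⁺]²) = 1 / (1 + 10^+2.22 + 10^+1.31)
   = 1 / (1 + 165.96 + 20.417) = 1/187.38 = 0.005337
[CO2*] = α₀ × DIC = 0.005337 × 2.58 = 0.0138 mmol/kg = 13.8 μmol/kg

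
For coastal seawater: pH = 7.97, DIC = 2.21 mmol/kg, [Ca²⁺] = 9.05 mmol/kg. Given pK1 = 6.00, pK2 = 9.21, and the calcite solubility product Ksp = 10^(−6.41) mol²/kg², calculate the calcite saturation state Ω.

Ω = 2.77

α₂ = 1 / (1 + [H⁺]/K2 + [H⁺]²/(K1K2)) = 1 / (1 + 10^+1.24 + 10^-0.73)
   = 1 / (1 + 17.378 + 0.18621) = 1/18.564 = 0.05387
[CO3²⁻] = α₂ × DIC = 0.05387 × 2.21 = 0.1190 mmol/kg
Ksp = 10^(−6.41) = 3.890×10^-7
Ω = [Ca²⁺][CO3²⁻]/Ksp = (9.05×10^-3)(1.190×10^-4) / 3.890×10^-7 = 2.77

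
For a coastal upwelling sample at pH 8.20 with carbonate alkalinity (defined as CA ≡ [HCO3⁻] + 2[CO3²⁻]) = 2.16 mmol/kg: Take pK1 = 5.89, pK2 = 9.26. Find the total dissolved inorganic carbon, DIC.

CA = [HCO3⁻] + 2[CO3²⁻] = (α₁ + 2α₂)·DIC
At pH 8.20: [H⁺]/K1 = 10^-2.31 = 0.0048978, K2/[H⁺] = 10^-1.06 = 0.087096
α₁ = 1/(1 + 0.0048978 + 0.087096) = 1/1.0920 = 0.9158; α₂ = α₁·K2/[H⁺] = 0.07976
α₁ + 2α₂ = 1.0753
DIC = CA / (α₁ + 2α₂) = 2.16 / 1.0753 = 2.01 mmol/kg

DIC = 2.01 mmol/kg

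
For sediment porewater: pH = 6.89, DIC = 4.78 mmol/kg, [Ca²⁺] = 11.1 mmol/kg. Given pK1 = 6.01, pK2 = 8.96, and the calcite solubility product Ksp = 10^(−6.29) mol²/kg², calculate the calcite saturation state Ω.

α₂ = 1 / (1 + [H⁺]/K2 + [H⁺]²/(K1K2)) = 1 / (1 + 10^+2.07 + 10^+1.19)
   = 1 / (1 + 117.49 + 15.488) = 1/133.98 = 0.007464
[CO3²⁻] = α₂ × DIC = 0.007464 × 4.78 = 0.03568 mmol/kg
Ksp = 10^(−6.29) = 5.129×10^-7
Ω = [Ca²⁺][CO3²⁻]/Ksp = (11.1×10^-3)(3.568×10^-5) / 5.129×10^-7 = 0.772

Ω = 0.772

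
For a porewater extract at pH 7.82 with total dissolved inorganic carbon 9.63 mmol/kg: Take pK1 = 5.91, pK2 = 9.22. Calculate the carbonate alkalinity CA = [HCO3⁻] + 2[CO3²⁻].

CA = 9.88 mmol/kg

CA = [HCO3⁻] + 2[CO3²⁻] = (α₁ + 2α₂)·DIC
At pH 7.82: [H⁺]/K1 = 10^-1.91 = 0.012303, K2/[H⁺] = 10^-1.40 = 0.039811
α₁ = 1/(1 + 0.012303 + 0.039811) = 1/1.0521 = 0.9505; α₂ = α₁·K2/[H⁺] = 0.03784
α₁ + 2α₂ = 1.0261
CA = 1.0261 × 9.63 = 9.88 mmol/kg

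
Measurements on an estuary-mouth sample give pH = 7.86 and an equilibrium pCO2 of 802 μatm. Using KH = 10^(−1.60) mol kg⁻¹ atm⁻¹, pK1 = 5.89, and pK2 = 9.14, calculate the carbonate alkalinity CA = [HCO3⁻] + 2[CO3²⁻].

[CO2*] = KH · pCO2 = 10^(−1.60) × 802×10^-6 = 2.015×10^-5 mol/kg
α₀ = 1/(1 + K1/[H⁺] + K1K2/[H⁺]²) = 1/(1 + 10^+1.97 + 10^+0.69) = 0.01008
DIC = [CO2*]/α₀ = 2.015×10^-5 / 0.01008 = 1.999 mmol/kg
CA = (α₁ + 2α₂)·DIC = (0.9406 + 2×0.04936) × 1.999 = 2.08 mmol/kg

CA = 2.08 mmol/kg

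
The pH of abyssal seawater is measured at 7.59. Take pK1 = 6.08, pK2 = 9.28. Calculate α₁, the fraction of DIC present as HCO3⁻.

α₁ = 1 / (1 + [H⁺]/K1 + K2/[H⁺]) = 1 / (1 + 10^-1.51 + 10^-1.69)
   = 1 / (1 + 0.030903 + 0.020417) = 1/1.0513 = 0.9512

α₁ = 0.951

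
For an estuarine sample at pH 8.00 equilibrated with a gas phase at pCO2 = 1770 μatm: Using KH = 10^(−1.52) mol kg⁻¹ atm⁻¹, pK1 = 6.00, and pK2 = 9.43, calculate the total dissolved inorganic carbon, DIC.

[CO2*] = KH · pCO2 = 10^(−1.52) × 1770×10^-6 = 5.345×10^-5 mol/kg
α₀ = 1/(1 + K1/[H⁺] + K1K2/[H⁺]²) = 1/(1 + 10^+2.00 + 10^+0.57) = 0.009550
DIC = [CO2*]/α₀ = 5.345×10^-5 / 0.009550 = 5.60 mmol/kg

DIC = 5.60 mmol/kg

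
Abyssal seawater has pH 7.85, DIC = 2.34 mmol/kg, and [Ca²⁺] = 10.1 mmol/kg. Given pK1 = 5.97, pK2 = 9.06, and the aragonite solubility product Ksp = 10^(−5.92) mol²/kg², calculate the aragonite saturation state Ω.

α₂ = 1 / (1 + [H⁺]/K2 + [H⁺]²/(K1K2)) = 1 / (1 + 10^+1.21 + 10^-0.67)
   = 1 / (1 + 16.218 + 0.21380) = 1/17.432 = 0.05737
[CO3²⁻] = α₂ × DIC = 0.05737 × 2.34 = 0.1342 mmol/kg
Ksp = 10^(−5.92) = 1.202×10^-6
Ω = [Ca²⁺][CO3²⁻]/Ksp = (10.1×10^-3)(1.342×10^-4) / 1.202×10^-6 = 1.13

Ω = 1.13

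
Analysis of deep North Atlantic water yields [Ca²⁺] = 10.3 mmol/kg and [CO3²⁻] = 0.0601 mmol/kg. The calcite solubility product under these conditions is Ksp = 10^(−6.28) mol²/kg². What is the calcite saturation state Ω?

Ω = 1.18

Ksp = 10^(−6.28) = 5.248×10^-7
Ω = [Ca²⁺][CO3²⁻]/Ksp = (10.3×10^-3)(0.0601×10^-3) / 5.248×10^-7 = 1.18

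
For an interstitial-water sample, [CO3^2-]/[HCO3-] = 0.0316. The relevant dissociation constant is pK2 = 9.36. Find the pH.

pH = 7.86

From K2 = [H⁺][CO3^2-]/[HCO3-]:  pH = pK2 + log₁₀([CO3^2-]/[HCO3-])
log₁₀(0.0316) = -1.500
pH = 9.36 + (-1.500) = 7.86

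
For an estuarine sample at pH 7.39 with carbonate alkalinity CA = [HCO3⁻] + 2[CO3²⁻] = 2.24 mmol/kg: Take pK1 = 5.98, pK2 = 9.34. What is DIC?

DIC = 2.30 mmol/kg

CA = [HCO3⁻] + 2[CO3²⁻] = (α₁ + 2α₂)·DIC
At pH 7.39: [H⁺]/K1 = 10^-1.41 = 0.038905, K2/[H⁺] = 10^-1.95 = 0.011220
α₁ = 1/(1 + 0.038905 + 0.011220) = 1/1.0501 = 0.9523; α₂ = α₁·K2/[H⁺] = 0.01068
α₁ + 2α₂ = 0.9736
DIC = CA / (α₁ + 2α₂) = 2.24 / 0.9736 = 2.30 mmol/kg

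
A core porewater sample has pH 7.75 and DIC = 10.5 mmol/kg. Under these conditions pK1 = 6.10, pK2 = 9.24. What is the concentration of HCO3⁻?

α₁ = 1 / (1 + [H⁺]/K1 + K2/[H⁺]) = 1 / (1 + 10^-1.65 + 10^-1.49)
   = 1 / (1 + 0.022387 + 0.032359) = 1/1.0547 = 0.9481
[HCO3⁻] = α₁ × DIC = 0.9481 × 10.5 = 9.95 mmol/kg

[HCO3⁻] = 9.95 mmol/kg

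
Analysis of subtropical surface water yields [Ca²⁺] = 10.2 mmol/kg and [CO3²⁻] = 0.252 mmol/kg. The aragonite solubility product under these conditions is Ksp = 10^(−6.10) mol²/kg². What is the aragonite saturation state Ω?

Ksp = 10^(−6.10) = 7.943×10^-7
Ω = [Ca²⁺][CO3²⁻]/Ksp = (10.2×10^-3)(0.252×10^-3) / 7.943×10^-7 = 3.24

Ω = 3.24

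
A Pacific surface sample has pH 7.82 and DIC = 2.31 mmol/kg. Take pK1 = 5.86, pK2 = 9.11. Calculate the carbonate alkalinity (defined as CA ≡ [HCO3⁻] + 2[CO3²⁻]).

CA = 2.40 mmol/kg

CA = [HCO3⁻] + 2[CO3²⁻] = (α₁ + 2α₂)·DIC
At pH 7.82: [H⁺]/K1 = 10^-1.96 = 0.010965, K2/[H⁺] = 10^-1.29 = 0.051286
α₁ = 1/(1 + 0.010965 + 0.051286) = 1/1.0623 = 0.9414; α₂ = α₁·K2/[H⁺] = 0.04828
α₁ + 2α₂ = 1.0380
CA = 1.0380 × 2.31 = 2.40 mmol/kg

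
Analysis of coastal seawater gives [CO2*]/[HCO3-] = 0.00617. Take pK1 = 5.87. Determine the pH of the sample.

From K1 = [H⁺][HCO3-]/[CO2*]:  pH = pK1 − log₁₀([CO2*]/[HCO3-])
log₁₀(0.00617) = -2.210
pH = 5.87 − (-2.210) = 8.08

pH = 8.08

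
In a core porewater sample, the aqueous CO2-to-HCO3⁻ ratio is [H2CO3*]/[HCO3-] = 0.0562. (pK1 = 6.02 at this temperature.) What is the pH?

From K1 = [H⁺][HCO3-]/[H2CO3*]:  pH = pK1 − log₁₀([H2CO3*]/[HCO3-])
log₁₀(0.0562) = -1.250
pH = 6.02 − (-1.250) = 7.27

pH = 7.27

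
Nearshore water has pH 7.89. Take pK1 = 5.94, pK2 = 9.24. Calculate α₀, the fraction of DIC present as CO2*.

α₀ = 0.0106

α₀ = 1 / (1 + K1/[H⁺] + K1K2/[H⁺]²) = 1 / (1 + 10^+1.95 + 10^+0.60)
   = 1 / (1 + 89.125 + 3.9811) = 1/94.106 = 0.01063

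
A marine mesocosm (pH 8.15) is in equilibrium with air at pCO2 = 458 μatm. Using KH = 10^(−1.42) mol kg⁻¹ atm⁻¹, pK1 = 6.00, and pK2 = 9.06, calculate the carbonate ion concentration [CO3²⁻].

[CO3²⁻] = 0.303 mmol/kg

[CO2*] = KH · pCO2 = 10^(−1.42) × 458×10^-6 = 1.741×10^-5 mol/kg
α₀ = 1/(1 + K1/[H⁺] + K1K2/[H⁺]²) = 1/(1 + 10^+2.15 + 10^+1.24) = 0.006264
DIC = [CO2*]/α₀ = 1.741×10^-5 / 0.006264 = 2.780 mmol/kg
[CO3²⁻] = α₂·DIC; α₂ = 0.1089, so [CO3²⁻] = 0.1089 × 2.780 = 0.303 mmol/kg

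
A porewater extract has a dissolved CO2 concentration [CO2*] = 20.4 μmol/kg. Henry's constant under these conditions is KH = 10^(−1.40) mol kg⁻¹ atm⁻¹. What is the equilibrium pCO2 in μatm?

KH = 10^(−1.40) = 3.981×10^-2 mol kg⁻¹ atm⁻¹
pCO2 = [CO2*]/KH = 20.4×10^-6 / 3.981×10^-2 = 5.12×10^-4 atm = 512 μatm

pCO2 = 512 μatm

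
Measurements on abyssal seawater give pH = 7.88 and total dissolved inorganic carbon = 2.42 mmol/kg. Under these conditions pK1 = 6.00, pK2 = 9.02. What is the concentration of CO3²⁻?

α₂ = 1 / (1 + [H⁺]/K2 + [H⁺]²/(K1K2)) = 1 / (1 + 10^+1.14 + 10^-0.74)
   = 1 / (1 + 13.804 + 0.18197) = 1/14.986 = 0.06673
[CO3²⁻] = α₂ × DIC = 0.06673 × 2.42 = 0.161 mmol/kg

[CO3²⁻] = 0.161 mmol/kg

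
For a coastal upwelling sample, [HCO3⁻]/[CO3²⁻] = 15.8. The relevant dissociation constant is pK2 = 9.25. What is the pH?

From K2 = [H⁺][CO3²⁻]/[HCO3⁻]:  pH = pK2 − log₁₀([HCO3⁻]/[CO3²⁻])
log₁₀(15.8) = +1.199
pH = 9.25 − (+1.199) = 8.05

pH = 8.05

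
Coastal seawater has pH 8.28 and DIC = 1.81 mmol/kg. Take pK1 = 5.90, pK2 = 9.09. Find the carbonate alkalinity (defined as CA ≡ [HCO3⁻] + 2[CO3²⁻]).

CA = [HCO3⁻] + 2[CO3²⁻] = (α₁ + 2α₂)·DIC
At pH 8.28: [H⁺]/K1 = 10^-2.38 = 0.0041687, K2/[H⁺] = 10^-0.81 = 0.15488
α₁ = 1/(1 + 0.0041687 + 0.15488) = 1/1.1591 = 0.8628; α₂ = α₁·K2/[H⁺] = 0.1336
α₁ + 2α₂ = 1.1300
CA = 1.1300 × 1.81 = 2.05 mmol/kg

CA = 2.05 mmol/kg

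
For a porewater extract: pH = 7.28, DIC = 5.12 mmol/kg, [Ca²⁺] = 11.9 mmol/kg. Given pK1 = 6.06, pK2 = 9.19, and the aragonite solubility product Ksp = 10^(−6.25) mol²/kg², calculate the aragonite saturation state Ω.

α₂ = 1 / (1 + [H⁺]/K2 + [H⁺]²/(K1K2)) = 1 / (1 + 10^+1.91 + 10^+0.69)
   = 1 / (1 + 81.283 + 4.8978) = 1/87.181 = 0.01147
[CO3²⁻] = α₂ × DIC = 0.01147 × 5.12 = 0.05873 mmol/kg
Ksp = 10^(−6.25) = 5.623×10^-7
Ω = [Ca²⁺][CO3²⁻]/Ksp = (11.9×10^-3)(5.873×10^-5) / 5.623×10^-7 = 1.24

Ω = 1.24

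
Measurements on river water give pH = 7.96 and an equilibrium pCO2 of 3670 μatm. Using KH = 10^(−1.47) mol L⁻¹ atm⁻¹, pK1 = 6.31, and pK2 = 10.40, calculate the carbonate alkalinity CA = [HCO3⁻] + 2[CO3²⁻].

CA = 5.60 mmol/L

[CO2*] = KH · pCO2 = 10^(−1.47) × 3670×10^-6 = 1.244×10^-4 mol/L
α₀ = 1/(1 + K1/[H⁺] + K1K2/[H⁺]²) = 1/(1 + 10^+1.65 + 10^-0.79) = 0.02182
DIC = [CO2*]/α₀ = 1.244×10^-4 / 0.02182 = 5.699 mmol/L
CA = (α₁ + 2α₂)·DIC = (0.9746 + 2×0.003539) × 5.699 = 5.60 mmol/L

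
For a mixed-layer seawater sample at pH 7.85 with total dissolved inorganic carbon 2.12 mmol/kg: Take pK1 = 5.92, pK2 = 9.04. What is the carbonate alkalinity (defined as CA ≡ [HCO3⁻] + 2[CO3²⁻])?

CA = 2.22 mmol/kg

CA = [HCO3⁻] + 2[CO3²⁻] = (α₁ + 2α₂)·DIC
At pH 7.85: [H⁺]/K1 = 10^-1.93 = 0.011749, K2/[H⁺] = 10^-1.19 = 0.064565
α₁ = 1/(1 + 0.011749 + 0.064565) = 1/1.0763 = 0.9291; α₂ = α₁·K2/[H⁺] = 0.05999
α₁ + 2α₂ = 1.0491
CA = 1.0491 × 2.12 = 2.22 mmol/kg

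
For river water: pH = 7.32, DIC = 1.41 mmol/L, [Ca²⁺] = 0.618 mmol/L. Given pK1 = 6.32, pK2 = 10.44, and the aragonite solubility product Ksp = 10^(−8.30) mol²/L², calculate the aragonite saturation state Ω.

Ω = 0.120

α₂ = 1 / (1 + [H⁺]/K2 + [H⁺]²/(K1K2)) = 1 / (1 + 10^+3.12 + 10^+2.12)
   = 1 / (1 + 1318.3 + 131.83) = 1/1451.1 = 0.0006891
[CO3²⁻] = α₂ × DIC = 0.0006891 × 1.41 = 0.0009717 mmol/L = 0.9717 μmol/L
Ksp = 10^(−8.30) = 5.012×10^-9
Ω = [Ca²⁺][CO3²⁻]/Ksp = (0.618×10^-3)(9.717×10^-7) / 5.012×10^-9 = 0.120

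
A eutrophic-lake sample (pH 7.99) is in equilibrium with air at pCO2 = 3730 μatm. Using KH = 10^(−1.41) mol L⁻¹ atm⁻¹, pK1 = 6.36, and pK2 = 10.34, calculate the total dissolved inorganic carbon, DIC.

DIC = 6.36 mmol/L

[CO2*] = KH · pCO2 = 10^(−1.41) × 3730×10^-6 = 1.451×10^-4 mol/L
α₀ = 1/(1 + K1/[H⁺] + K1K2/[H⁺]²) = 1/(1 + 10^+1.63 + 10^-0.72) = 0.02281
DIC = [CO2*]/α₀ = 1.451×10^-4 / 0.02281 = 6.36 mmol/L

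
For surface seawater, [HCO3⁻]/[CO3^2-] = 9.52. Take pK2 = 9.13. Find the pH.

pH = 8.15

From K2 = [H⁺][CO3^2-]/[HCO3⁻]:  pH = pK2 − log₁₀([HCO3⁻]/[CO3^2-])
log₁₀(9.52) = +0.979
pH = 9.13 − (+0.979) = 8.15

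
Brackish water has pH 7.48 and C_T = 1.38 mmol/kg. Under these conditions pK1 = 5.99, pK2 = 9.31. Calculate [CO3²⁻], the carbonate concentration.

[CO3²⁻] = 19.5 μmol/kg

α₂ = 1 / (1 + [H⁺]/K2 + [H⁺]²/(K1K2)) = 1 / (1 + 10^+1.83 + 10^+0.34)
   = 1 / (1 + 67.608 + 2.1878) = 1/70.796 = 0.01413
[CO3²⁻] = α₂ × DIC = 0.01413 × 1.38 = 0.0195 mmol/kg = 19.5 μmol/kg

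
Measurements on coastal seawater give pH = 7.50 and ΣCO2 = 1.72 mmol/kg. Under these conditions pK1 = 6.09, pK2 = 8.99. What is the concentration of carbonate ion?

[CO3²⁻] = 0.0520 mmol/kg

α₂ = 1 / (1 + [H⁺]/K2 + [H⁺]²/(K1K2)) = 1 / (1 + 10^+1.49 + 10^+0.08)
   = 1 / (1 + 30.903 + 1.2023) = 1/33.105 = 0.03021
[CO3²⁻] = α₂ × DIC = 0.03021 × 1.72 = 0.0520 mmol/kg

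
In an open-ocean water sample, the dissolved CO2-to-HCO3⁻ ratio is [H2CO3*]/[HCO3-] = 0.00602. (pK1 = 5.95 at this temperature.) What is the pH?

pH = 8.17

From K1 = [H⁺][HCO3-]/[H2CO3*]:  pH = pK1 − log₁₀([H2CO3*]/[HCO3-])
log₁₀(0.00602) = -2.220
pH = 5.95 − (-2.220) = 8.17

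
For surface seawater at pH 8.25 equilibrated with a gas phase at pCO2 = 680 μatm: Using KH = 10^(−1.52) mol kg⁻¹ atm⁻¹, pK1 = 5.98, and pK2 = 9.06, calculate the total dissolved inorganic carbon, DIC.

[CO2*] = KH · pCO2 = 10^(−1.52) × 680×10^-6 = 2.054×10^-5 mol/kg
α₀ = 1/(1 + K1/[H⁺] + K1K2/[H⁺]²) = 1/(1 + 10^+2.27 + 10^+1.46) = 0.004629
DIC = [CO2*]/α₀ = 2.054×10^-5 / 0.004629 = 4.44 mmol/kg

DIC = 4.44 mmol/kg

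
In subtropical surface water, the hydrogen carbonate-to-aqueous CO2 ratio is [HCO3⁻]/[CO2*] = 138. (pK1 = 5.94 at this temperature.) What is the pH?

pH = 8.08

From K1 = [H⁺][HCO3⁻]/[CO2*]:  pH = pK1 + log₁₀([HCO3⁻]/[CO2*])
log₁₀(138) = +2.140
pH = 5.94 + (+2.140) = 8.08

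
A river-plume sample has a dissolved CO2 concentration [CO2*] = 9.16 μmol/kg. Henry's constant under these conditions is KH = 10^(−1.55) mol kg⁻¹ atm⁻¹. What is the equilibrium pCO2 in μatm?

pCO2 = 325 μatm

KH = 10^(−1.55) = 2.818×10^-2 mol kg⁻¹ atm⁻¹
pCO2 = [CO2*]/KH = 9.16×10^-6 / 2.818×10^-2 = 3.25×10^-4 atm = 325 μatm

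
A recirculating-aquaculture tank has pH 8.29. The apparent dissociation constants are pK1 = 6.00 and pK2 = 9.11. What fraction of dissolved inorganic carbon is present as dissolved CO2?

α₀ = 0.00443

α₀ = 1 / (1 + K1/[H⁺] + K1K2/[H⁺]²) = 1 / (1 + 10^+2.29 + 10^+1.47)
   = 1 / (1 + 194.98 + 29.512) = 1/225.50 = 0.004435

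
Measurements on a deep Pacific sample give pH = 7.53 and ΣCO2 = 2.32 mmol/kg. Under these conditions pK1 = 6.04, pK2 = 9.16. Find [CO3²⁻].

[CO3²⁻] = 0.0515 mmol/kg

α₂ = 1 / (1 + [H⁺]/K2 + [H⁺]²/(K1K2)) = 1 / (1 + 10^+1.63 + 10^+0.14)
   = 1 / (1 + 42.658 + 1.3804) = 1/45.038 = 0.02220
[CO3²⁻] = α₂ × DIC = 0.02220 × 2.32 = 0.0515 mmol/kg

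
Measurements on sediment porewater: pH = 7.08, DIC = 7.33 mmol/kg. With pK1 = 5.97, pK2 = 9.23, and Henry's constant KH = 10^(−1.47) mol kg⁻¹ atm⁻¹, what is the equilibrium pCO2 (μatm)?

pCO2 = 1.55×10^4 μatm

α₀ = 1 / (1 + K1/[H⁺] + K1K2/[H⁺]²) = 1 / (1 + 10^+1.11 + 10^-1.04)
   = 1 / (1 + 12.882 + 0.091201) = 1/13.974 = 0.07156
[CO2*] = α₀ × DIC = 0.07156 × 7.33 = 0.5246 mmol/kg
pCO2 = [CO2*]/KH = 5.246×10^-4 / 3.388×10^-2 = 1.55×10^4 μatm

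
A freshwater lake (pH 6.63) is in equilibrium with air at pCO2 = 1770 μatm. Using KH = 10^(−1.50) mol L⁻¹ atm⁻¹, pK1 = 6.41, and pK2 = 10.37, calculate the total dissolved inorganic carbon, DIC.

DIC = 0.149 mmol/L

[CO2*] = KH · pCO2 = 10^(−1.50) × 1770×10^-6 = 5.597×10^-5 mol/L
α₀ = 1/(1 + K1/[H⁺] + K1K2/[H⁺]²) = 1/(1 + 10^+0.22 + 10^-3.52) = 0.3760
DIC = [CO2*]/α₀ = 5.597×10^-5 / 0.3760 = 0.149 mmol/L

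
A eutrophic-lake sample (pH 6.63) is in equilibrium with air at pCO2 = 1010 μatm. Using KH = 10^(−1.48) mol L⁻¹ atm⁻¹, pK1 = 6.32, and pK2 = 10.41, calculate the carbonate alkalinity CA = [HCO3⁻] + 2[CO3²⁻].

[CO2*] = KH · pCO2 = 10^(−1.48) × 1010×10^-6 = 3.344×10^-5 mol/L
α₀ = 1/(1 + K1/[H⁺] + K1K2/[H⁺]²) = 1/(1 + 10^+0.31 + 10^-3.47) = 0.3287
DIC = [CO2*]/α₀ = 3.344×10^-5 / 0.3287 = 0.1017 mmol/L
CA = (α₁ + 2α₂)·DIC = (0.6712 + 2×0.0001114) × 0.1017 = 0.0683 mmol/L

CA = 0.0683 mmol/L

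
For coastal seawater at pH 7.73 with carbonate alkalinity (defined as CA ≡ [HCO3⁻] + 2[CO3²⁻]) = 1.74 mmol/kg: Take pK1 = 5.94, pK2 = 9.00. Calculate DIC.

CA = [HCO3⁻] + 2[CO3²⁻] = (α₁ + 2α₂)·DIC
At pH 7.73: [H⁺]/K1 = 10^-1.79 = 0.016218, K2/[H⁺] = 10^-1.27 = 0.053703
α₁ = 1/(1 + 0.016218 + 0.053703) = 1/1.0699 = 0.9346; α₂ = α₁·K2/[H⁺] = 0.05019
α₁ + 2α₂ = 1.0350
DIC = CA / (α₁ + 2α₂) = 1.74 / 1.0350 = 1.68 mmol/kg

DIC = 1.68 mmol/kg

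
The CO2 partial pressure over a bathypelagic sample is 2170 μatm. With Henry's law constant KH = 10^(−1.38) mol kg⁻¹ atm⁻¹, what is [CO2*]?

[CO2*] = 90.5 μmol/kg

KH = 10^(−1.38) = 4.169×10^-2 mol kg⁻¹ atm⁻¹
[CO2*] = KH · pCO2 = 4.169×10^-2 × 2170×10^-6 atm = 9.05×10^-5 mol/kg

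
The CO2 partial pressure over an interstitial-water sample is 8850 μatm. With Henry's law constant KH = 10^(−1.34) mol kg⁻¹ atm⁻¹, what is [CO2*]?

[CO2*] = 405 μmol/kg

KH = 10^(−1.34) = 4.571×10^-2 mol kg⁻¹ atm⁻¹
[CO2*] = KH · pCO2 = 4.571×10^-2 × 8850×10^-6 atm = 4.05×10^-4 mol/kg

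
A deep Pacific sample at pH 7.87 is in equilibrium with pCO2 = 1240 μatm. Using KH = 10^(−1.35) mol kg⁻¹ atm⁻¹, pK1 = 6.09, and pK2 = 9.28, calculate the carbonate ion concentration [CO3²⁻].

[CO3²⁻] = 0.130 mmol/kg

[CO2*] = KH · pCO2 = 10^(−1.35) × 1240×10^-6 = 5.539×10^-5 mol/kg
α₀ = 1/(1 + K1/[H⁺] + K1K2/[H⁺]²) = 1/(1 + 10^+1.78 + 10^+0.37) = 0.01572
DIC = [CO2*]/α₀ = 5.539×10^-5 / 0.01572 = 3.523 mmol/kg
[CO3²⁻] = α₂·DIC; α₂ = 0.03686, so [CO3²⁻] = 0.03686 × 3.523 = 0.130 mmol/kg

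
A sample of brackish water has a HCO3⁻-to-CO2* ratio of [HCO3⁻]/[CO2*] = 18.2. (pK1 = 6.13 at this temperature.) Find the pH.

pH = 7.39

From K1 = [H⁺][HCO3⁻]/[CO2*]:  pH = pK1 + log₁₀([HCO3⁻]/[CO2*])
log₁₀(18.2) = +1.260
pH = 6.13 + (+1.260) = 7.39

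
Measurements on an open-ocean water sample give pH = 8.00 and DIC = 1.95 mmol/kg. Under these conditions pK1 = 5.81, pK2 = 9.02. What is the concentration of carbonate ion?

α₂ = 1 / (1 + [H⁺]/K2 + [H⁺]²/(K1K2)) = 1 / (1 + 10^+1.02 + 10^-1.17)
   = 1 / (1 + 10.471 + 0.067608) = 1/11.539 = 0.08666
[CO3²⁻] = α₂ × DIC = 0.08666 × 1.95 = 0.169 mmol/kg

[CO3²⁻] = 0.169 mmol/kg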